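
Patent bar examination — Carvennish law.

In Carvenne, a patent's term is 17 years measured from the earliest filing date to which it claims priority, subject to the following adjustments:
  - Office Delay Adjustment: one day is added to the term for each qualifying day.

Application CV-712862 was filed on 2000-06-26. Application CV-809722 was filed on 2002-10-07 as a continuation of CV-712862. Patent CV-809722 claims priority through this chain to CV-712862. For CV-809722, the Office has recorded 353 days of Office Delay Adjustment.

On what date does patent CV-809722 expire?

Earliest priority filing: 26 June 2000.
Base term: 26 June 2000 + 17 years → 26 June 2017.
Office Delay Adjustment: +353 days → 14 June 2018.

2018-06-14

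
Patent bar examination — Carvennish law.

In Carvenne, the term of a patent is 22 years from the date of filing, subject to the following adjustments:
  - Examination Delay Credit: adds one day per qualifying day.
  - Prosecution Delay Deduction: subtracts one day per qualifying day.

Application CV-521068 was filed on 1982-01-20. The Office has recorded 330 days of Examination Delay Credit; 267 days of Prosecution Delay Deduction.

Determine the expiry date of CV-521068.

Base term: filing date + 22 years → 20 January 2004.
Examination Delay Credit: +330 days → 15 December 2004.
Prosecution Delay Deduction: −267 days → 23 March 2004.

March 23, 2004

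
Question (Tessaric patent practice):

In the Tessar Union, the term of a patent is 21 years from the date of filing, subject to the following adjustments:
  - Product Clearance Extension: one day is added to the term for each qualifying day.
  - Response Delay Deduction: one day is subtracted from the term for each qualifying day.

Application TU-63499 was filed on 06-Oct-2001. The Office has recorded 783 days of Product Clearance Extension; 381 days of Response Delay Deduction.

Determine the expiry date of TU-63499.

Base term: filing date + 21 years → 6 October 2022.
Product Clearance Extension: +783 days → 27 November 2024.
Response Delay Deduction: −381 days → 12 November 2023.

2023-11-12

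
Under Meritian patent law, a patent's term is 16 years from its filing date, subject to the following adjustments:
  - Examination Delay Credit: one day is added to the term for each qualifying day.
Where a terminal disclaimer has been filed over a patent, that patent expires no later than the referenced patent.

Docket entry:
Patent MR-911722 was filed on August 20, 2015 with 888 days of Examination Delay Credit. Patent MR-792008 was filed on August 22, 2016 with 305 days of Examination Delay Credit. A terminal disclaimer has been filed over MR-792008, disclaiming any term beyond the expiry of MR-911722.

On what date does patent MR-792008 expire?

Natural term of MR-792008:
  Base: filing + 16 years → 22 August 2032.
  Examination Delay Credit: +305 days → 23 June 2033.
Expiry of referenced patent MR-911722:
  Base: filing + 16 years → 20 August 2031.
  Examination Delay Credit: +888 days → 24 January 2034.
Terminal disclaimer: MR-792008 expires on the earlier of 23 June 2033 and 24 January 2034.

June 23, 2033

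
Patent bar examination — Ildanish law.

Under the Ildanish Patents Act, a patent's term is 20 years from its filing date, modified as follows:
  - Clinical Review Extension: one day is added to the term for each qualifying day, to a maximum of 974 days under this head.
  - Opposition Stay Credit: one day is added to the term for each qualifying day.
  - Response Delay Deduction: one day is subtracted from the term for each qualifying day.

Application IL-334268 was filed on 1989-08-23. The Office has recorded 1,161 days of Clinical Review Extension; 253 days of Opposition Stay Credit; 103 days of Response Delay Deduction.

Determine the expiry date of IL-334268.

Base term: filing date + 20 years → 23 August 2009.
Clinical Review Extension: 1161 days claimed exceeds the 974-day cap, so +974 days → 23 April 2012.
Opposition Stay Credit: +253 days → 1 January 2013.
Response Delay Deduction: −103 days → 20 September 2012.

2012-09-20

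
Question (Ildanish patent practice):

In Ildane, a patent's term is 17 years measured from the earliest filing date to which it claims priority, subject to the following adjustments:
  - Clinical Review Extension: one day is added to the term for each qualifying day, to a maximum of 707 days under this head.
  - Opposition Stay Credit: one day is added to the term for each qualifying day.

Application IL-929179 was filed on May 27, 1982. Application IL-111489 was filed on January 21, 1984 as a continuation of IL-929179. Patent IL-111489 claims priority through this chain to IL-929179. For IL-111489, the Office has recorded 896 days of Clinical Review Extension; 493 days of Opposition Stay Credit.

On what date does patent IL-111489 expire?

Earliest priority filing: 27 May 1982.
Base term: 27 May 1982 + 17 years → 27 May 1999.
Clinical Review Extension: 896 days claimed exceeds the 707-day cap, so +707 days → 3 May 2001.
Opposition Stay Credit: +493 days → 8 September 2002.

2002-09-08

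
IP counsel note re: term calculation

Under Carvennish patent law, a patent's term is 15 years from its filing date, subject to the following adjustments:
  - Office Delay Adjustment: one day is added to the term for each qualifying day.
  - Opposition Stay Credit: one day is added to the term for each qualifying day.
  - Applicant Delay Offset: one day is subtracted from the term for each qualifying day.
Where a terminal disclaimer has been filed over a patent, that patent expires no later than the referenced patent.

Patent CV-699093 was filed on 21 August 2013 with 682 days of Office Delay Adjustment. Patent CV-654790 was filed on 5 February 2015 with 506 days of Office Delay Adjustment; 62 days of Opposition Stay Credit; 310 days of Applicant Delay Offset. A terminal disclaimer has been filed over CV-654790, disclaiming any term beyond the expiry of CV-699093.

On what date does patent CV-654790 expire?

July 4, 2030

Natural term of CV-654790:
  Base: filing + 15 years → 5 February 2030.
  Office Delay Adjustment: +506 days → 26 June 2031.
  Opposition Stay Credit: +62 days → 27 August 2031.
  Applicant Delay Offset: −310 days → 21 October 2030.
Expiry of referenced patent CV-699093:
  Base: filing + 15 years → 21 August 2028.
  Office Delay Adjustment: +682 days → 4 July 2030.
Terminal disclaimer: CV-654790 expires on the earlier of 21 October 2030 and 4 July 2030.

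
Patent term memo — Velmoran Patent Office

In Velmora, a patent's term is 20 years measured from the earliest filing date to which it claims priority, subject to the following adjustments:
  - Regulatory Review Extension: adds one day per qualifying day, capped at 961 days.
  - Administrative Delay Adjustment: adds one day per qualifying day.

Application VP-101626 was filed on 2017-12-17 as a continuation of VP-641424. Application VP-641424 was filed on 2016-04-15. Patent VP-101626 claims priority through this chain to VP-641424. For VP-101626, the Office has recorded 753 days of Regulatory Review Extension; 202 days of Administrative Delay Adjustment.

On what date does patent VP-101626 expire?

November 26, 2038

Earliest priority filing: 15 April 2016.
Base term: 15 April 2016 + 20 years → 15 April 2036.
Regulatory Review Extension: 753 days (within the 961-day cap) → +753 days → 8 May 2038.
Administrative Delay Adjustment: +202 days → 26 November 2038.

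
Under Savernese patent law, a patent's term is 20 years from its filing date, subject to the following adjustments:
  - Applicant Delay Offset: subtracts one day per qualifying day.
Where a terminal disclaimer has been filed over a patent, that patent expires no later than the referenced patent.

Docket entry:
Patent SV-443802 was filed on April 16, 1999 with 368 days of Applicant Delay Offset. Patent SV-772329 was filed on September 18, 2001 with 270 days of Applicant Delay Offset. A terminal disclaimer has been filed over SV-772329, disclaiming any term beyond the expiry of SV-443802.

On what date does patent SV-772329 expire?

2018-04-13

Natural term of SV-772329:
  Base: filing + 20 years → 18 September 2021.
  Applicant Delay Offset: −270 days → 22 December 2020.
Expiry of referenced patent SV-443802:
  Base: filing + 20 years → 16 April 2019.
  Applicant Delay Offset: −368 days → 13 April 2018.
Terminal disclaimer: SV-772329 expires on the earlier of 22 December 2020 and 13 April 2018.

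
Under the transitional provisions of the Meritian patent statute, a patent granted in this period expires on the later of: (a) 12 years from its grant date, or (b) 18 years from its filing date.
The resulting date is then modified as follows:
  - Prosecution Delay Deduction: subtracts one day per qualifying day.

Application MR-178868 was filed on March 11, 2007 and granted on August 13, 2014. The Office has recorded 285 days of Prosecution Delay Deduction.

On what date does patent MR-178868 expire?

November 1, 2025

(a) grant + 12 years → 13 August 2026.
(b) filing + 18 years → 11 March 2025.
Later of the two: 13 August 2026.
Prosecution Delay Deduction: −285 days → 1 November 2025.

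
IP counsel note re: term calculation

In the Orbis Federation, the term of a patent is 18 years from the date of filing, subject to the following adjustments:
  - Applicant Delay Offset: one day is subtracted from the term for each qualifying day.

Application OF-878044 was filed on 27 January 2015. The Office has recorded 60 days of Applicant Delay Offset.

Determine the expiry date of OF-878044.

Base term: filing date + 18 years → 27 January 2033.
Applicant Delay Offset: −60 days → 28 November 2032.

November 28, 2032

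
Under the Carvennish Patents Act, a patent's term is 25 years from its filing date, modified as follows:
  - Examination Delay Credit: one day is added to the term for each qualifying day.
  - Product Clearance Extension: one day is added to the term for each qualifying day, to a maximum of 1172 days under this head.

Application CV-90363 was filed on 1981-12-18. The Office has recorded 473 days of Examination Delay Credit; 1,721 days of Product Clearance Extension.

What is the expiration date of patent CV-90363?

June 20, 2011

Base term: filing date + 25 years → 18 December 2006.
Examination Delay Credit: +473 days → 4 April 2008.
Product Clearance Extension: 1721 days claimed exceeds the 1172-day cap, so +1172 days → 20 June 2011.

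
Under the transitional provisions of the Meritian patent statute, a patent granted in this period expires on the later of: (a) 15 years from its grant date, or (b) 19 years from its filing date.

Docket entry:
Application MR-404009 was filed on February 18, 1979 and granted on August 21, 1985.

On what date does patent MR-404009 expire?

(a) grant + 15 years → 21 August 2000.
(b) filing + 19 years → 18 February 1998.
Later of the two: 21 August 2000.

2000-08-21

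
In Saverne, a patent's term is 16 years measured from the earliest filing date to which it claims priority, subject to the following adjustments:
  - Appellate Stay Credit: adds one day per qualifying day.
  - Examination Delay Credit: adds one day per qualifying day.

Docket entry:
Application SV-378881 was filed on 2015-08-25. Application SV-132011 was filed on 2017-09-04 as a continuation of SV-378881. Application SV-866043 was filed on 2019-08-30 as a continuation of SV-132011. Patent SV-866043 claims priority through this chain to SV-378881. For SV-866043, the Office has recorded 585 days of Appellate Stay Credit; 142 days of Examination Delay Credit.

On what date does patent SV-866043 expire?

2033-08-21

Earliest priority filing: 25 August 2015.
Base term: 25 August 2015 + 16 years → 25 August 2031.
Appellate Stay Credit: +585 days → 1 April 2033.
Examination Delay Credit: +142 days → 21 August 2033.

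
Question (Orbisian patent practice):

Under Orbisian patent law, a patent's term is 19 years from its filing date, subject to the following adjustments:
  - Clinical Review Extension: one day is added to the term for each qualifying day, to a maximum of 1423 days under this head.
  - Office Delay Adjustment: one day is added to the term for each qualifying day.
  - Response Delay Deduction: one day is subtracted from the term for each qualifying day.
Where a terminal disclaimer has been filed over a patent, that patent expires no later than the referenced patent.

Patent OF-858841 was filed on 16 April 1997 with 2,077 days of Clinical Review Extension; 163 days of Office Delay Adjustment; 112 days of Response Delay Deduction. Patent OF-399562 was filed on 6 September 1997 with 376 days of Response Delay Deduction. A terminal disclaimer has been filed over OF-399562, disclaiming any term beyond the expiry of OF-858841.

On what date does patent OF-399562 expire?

Natural term of OF-399562:
  Base: filing + 19 years → 6 September 2016.
  Response Delay Deduction: −376 days → 27 August 2015.
Expiry of referenced patent OF-858841:
  Base: filing + 19 years → 16 April 2016.
  Clinical Review Extension: 2077 days claimed exceeds the 1423-day cap, so +1423 days → 9 March 2020.
  Office Delay Adjustment: +163 days → 19 August 2020.
  Response Delay Deduction: −112 days → 29 April 2020.
Terminal disclaimer: OF-399562 expires on the earlier of 27 August 2015 and 29 April 2020.

2015-08-27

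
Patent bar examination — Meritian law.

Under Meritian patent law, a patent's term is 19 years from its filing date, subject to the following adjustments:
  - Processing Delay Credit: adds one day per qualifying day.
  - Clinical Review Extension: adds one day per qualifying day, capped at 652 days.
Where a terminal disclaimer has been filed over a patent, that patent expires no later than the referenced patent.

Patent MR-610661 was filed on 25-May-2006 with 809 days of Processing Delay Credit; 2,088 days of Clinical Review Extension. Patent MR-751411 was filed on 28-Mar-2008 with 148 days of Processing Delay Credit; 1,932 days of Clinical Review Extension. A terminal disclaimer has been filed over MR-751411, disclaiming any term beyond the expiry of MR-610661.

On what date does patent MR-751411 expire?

Natural term of MR-751411:
  Base: filing + 19 years → 28 March 2027.
  Processing Delay Credit: +148 days → 23 August 2027.
  Clinical Review Extension: 1932 days claimed exceeds the 652-day cap, so +652 days → 5 June 2029.
Expiry of referenced patent MR-610661:
  Base: filing + 19 years → 25 May 2025.
  Processing Delay Credit: +809 days → 12 August 2027.
  Clinical Review Extension: 2088 days claimed exceeds the 652-day cap, so +652 days → 25 May 2029.
Terminal disclaimer: MR-751411 expires on the earlier of 5 June 2029 and 25 May 2029.

2029-05-25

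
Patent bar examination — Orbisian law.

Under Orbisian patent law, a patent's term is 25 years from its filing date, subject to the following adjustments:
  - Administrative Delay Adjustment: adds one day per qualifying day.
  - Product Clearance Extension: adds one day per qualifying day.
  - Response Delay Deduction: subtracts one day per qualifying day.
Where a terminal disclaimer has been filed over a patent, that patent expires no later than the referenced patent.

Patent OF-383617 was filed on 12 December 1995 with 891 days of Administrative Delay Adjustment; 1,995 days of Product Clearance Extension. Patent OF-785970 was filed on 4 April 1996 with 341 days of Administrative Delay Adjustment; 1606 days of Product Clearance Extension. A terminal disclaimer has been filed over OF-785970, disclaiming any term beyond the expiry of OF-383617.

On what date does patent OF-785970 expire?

Natural term of OF-785970:
  Base: filing + 25 years → 4 April 2021.
  Administrative Delay Adjustment: +341 days → 11 March 2022.
  Product Clearance Extension: +1606 days → 3 August 2026.
Expiry of referenced patent OF-383617:
  Base: filing + 25 years → 12 December 2020.
  Administrative Delay Adjustment: +891 days → 22 May 2023.
  Product Clearance Extension: +1995 days → 6 November 2028.
Terminal disclaimer: OF-785970 expires on the earlier of 3 August 2026 and 6 November 2028.

August 3, 2026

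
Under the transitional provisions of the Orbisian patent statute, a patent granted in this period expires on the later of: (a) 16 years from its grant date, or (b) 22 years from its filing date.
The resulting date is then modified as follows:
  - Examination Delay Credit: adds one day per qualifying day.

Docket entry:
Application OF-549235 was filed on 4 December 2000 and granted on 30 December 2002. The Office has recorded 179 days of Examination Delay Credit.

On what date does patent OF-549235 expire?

2023-06-01

(a) grant + 16 years → 30 December 2018.
(b) filing + 22 years → 4 December 2022.
Later of the two: 4 December 2022.
Examination Delay Credit: +179 days → 1 June 2023.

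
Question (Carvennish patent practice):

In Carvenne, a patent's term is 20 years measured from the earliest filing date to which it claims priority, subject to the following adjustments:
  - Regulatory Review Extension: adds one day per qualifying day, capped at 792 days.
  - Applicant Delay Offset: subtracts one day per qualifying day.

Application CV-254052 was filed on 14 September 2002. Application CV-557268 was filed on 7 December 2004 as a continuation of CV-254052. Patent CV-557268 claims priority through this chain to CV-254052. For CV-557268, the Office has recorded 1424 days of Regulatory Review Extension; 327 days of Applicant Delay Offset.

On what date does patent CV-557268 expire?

Earliest priority filing: 14 September 2002.
Base term: 14 September 2002 + 20 years → 14 September 2022.
Regulatory Review Extension: 1424 days claimed exceeds the 792-day cap, so +792 days → 14 November 2024.
Applicant Delay Offset: −327 days → 23 December 2023.

2023-12-23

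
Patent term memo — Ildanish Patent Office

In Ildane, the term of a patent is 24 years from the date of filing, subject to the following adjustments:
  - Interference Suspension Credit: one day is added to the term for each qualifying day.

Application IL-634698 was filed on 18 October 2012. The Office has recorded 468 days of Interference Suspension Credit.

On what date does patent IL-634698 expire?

Base term: filing date + 24 years → 18 October 2036.
Interference Suspension Credit: +468 days → 29 January 2038.

2038-01-29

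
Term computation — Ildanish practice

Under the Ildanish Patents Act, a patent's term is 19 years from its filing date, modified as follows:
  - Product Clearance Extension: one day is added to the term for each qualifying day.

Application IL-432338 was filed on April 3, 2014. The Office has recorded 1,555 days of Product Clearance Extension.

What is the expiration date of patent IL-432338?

2037-07-06

Base term: filing date + 19 years → 3 April 2033.
Product Clearance Extension: +1555 days → 6 July 2037.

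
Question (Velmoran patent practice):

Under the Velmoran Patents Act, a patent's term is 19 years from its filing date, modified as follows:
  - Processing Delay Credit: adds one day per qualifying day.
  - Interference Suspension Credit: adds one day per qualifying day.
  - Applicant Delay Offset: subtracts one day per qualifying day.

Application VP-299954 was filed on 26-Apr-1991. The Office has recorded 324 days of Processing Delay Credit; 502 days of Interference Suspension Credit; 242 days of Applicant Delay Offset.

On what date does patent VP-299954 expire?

Base term: filing date + 19 years → 26 April 2010.
Processing Delay Credit: +324 days → 16 March 2011.
Interference Suspension Credit: +502 days → 30 July 2012.
Applicant Delay Offset: −242 days → 1 December 2011.

December 1, 2011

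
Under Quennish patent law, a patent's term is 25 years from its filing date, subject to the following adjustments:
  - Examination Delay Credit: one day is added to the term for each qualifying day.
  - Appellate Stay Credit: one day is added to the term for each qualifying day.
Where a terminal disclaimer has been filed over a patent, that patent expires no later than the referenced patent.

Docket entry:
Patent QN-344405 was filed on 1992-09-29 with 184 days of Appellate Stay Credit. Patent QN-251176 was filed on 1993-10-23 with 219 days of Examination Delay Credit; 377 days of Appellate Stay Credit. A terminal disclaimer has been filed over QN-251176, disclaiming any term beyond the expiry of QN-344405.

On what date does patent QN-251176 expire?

April 1, 2018

Natural term of QN-251176:
  Base: filing + 25 years → 23 October 2018.
  Examination Delay Credit: +219 days → 30 May 2019.
  Appellate Stay Credit: +377 days → 10 June 2020.
Expiry of referenced patent QN-344405:
  Base: filing + 25 years → 29 September 2017.
  Appellate Stay Credit: +184 days → 1 April 2018.
Terminal disclaimer: QN-251176 expires on the earlier of 10 June 2020 and 1 April 2018.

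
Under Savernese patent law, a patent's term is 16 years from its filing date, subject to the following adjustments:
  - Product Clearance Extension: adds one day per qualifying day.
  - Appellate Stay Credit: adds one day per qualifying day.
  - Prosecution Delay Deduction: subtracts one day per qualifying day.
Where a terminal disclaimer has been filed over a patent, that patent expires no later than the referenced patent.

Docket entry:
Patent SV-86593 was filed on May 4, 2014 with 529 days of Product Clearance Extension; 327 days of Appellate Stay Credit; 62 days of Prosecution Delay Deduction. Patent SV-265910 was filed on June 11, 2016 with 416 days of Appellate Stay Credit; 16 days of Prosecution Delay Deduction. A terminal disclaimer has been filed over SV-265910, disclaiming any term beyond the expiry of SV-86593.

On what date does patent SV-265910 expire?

Natural term of SV-265910:
  Base: filing + 16 years → 11 June 2032.
  Appellate Stay Credit: +416 days → 1 August 2033.
  Prosecution Delay Deduction: −16 days → 16 July 2033.
Expiry of referenced patent SV-86593:
  Base: filing + 16 years → 4 May 2030.
  Product Clearance Extension: +529 days → 15 October 2031.
  Appellate Stay Credit: +327 days → 6 September 2032.
  Prosecution Delay Deduction: −62 days → 6 July 2032.
Terminal disclaimer: SV-265910 expires on the earlier of 16 July 2033 and 6 July 2032.

July 6, 2032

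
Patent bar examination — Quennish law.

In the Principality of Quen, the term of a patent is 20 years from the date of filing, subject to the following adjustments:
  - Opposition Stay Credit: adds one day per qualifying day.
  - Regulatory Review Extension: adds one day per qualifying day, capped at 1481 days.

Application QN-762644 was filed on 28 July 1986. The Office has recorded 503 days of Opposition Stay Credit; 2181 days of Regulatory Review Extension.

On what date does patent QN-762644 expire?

Base term: filing date + 20 years → 28 July 2006.
Opposition Stay Credit: +503 days → 13 December 2007.
Regulatory Review Extension: 2181 days claimed exceeds the 1481-day cap, so +1481 days → 2 January 2012.

2012-01-02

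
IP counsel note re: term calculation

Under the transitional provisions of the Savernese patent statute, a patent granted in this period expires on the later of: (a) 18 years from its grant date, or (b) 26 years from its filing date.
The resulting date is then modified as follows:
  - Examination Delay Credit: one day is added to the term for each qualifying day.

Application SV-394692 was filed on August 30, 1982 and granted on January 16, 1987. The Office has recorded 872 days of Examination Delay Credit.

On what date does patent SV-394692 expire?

January 19, 2011

(a) grant + 18 years → 16 January 2005.
(b) filing + 26 years → 30 August 2008.
Later of the two: 30 August 2008.
Examination Delay Credit: +872 days → 19 January 2011.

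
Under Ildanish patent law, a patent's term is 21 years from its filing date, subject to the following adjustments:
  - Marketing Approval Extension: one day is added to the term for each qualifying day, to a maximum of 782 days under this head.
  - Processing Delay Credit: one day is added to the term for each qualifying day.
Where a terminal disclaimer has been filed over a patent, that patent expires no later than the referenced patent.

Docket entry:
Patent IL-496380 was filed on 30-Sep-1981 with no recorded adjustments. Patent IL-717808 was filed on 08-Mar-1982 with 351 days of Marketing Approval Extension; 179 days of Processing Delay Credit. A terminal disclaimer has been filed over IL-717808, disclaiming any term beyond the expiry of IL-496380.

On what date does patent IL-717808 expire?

2002-09-30

Natural term of IL-717808:
  Base: filing + 21 years → 8 March 2003.
  Marketing Approval Extension: 351 days (within the 782-day cap) → +351 days → 22 February 2004.
  Processing Delay Credit: +179 days → 19 August 2004.
Expiry of referenced patent IL-496380:
  Base: filing + 21 years → 30 September 2002.
Terminal disclaimer: IL-717808 expires on the earlier of 19 August 2004 and 30 September 2002.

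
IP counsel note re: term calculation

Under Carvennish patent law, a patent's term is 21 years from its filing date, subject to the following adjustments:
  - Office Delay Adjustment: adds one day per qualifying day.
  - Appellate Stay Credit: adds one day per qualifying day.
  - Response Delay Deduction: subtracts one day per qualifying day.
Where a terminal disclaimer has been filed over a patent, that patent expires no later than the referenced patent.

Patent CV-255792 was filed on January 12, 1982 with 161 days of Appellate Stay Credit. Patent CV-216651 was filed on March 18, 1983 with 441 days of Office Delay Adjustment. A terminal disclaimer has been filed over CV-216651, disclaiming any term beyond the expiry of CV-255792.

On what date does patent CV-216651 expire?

Natural term of CV-216651:
  Base: filing + 21 years → 18 March 2004.
  Office Delay Adjustment: +441 days → 2 June 2005.
Expiry of referenced patent CV-255792:
  Base: filing + 21 years → 12 January 2003.
  Appellate Stay Credit: +161 days → 22 June 2003.
Terminal disclaimer: CV-216651 expires on the earlier of 2 June 2005 and 22 June 2003.

2003-06-22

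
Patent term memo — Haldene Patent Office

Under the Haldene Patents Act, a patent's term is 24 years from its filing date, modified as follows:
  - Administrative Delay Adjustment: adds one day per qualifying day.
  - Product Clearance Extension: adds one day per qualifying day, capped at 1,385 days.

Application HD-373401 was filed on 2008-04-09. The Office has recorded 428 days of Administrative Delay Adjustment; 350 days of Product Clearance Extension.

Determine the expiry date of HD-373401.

2034-05-27

Base term: filing date + 24 years → 9 April 2032.
Administrative Delay Adjustment: +428 days → 11 June 2033.
Product Clearance Extension: 350 days (within the 1385-day cap) → +350 days → 27 May 2034.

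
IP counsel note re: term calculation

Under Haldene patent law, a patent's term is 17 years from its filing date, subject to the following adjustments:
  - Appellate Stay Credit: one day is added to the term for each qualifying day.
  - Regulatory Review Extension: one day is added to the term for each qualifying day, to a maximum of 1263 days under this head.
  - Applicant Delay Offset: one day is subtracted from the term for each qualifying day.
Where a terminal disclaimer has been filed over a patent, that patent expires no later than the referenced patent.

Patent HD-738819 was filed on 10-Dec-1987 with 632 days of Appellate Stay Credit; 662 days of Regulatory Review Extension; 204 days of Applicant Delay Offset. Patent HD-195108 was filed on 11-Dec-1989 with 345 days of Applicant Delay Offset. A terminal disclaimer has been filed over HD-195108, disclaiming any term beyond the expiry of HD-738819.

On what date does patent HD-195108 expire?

Natural term of HD-195108:
  Base: filing + 17 years → 11 December 2006.
  Applicant Delay Offset: −345 days → 31 December 2005.
Expiry of referenced patent HD-738819:
  Base: filing + 17 years → 10 December 2004.
  Appellate Stay Credit: +632 days → 3 September 2006.
  Regulatory Review Extension: 662 days (within the 1263-day cap) → +662 days → 26 June 2008.
  Applicant Delay Offset: −204 days → 5 December 2007.
Terminal disclaimer: HD-195108 expires on the earlier of 31 December 2005 and 5 December 2007.

December 31, 2005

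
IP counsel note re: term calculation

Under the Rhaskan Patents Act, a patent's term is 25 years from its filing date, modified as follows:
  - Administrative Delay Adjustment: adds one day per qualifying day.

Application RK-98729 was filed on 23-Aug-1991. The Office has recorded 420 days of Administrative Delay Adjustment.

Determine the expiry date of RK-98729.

Base term: filing date + 25 years → 23 August 2016.
Administrative Delay Adjustment: +420 days → 17 October 2017.

2017-10-17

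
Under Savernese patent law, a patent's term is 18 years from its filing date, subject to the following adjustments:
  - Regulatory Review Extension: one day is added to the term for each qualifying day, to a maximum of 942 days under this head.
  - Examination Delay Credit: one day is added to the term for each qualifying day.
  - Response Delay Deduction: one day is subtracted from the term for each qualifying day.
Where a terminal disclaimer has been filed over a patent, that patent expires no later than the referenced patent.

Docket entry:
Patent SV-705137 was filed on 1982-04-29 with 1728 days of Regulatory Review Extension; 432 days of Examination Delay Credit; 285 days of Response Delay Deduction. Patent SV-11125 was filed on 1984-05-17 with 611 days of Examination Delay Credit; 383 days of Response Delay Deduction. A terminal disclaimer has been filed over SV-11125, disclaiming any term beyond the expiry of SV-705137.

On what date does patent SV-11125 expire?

December 31, 2002

Natural term of SV-11125:
  Base: filing + 18 years → 17 May 2002.
  Examination Delay Credit: +611 days → 18 January 2004.
  Response Delay Deduction: −383 days → 31 December 2002.
Expiry of referenced patent SV-705137:
  Base: filing + 18 years → 29 April 2000.
  Regulatory Review Extension: 1728 days claimed exceeds the 942-day cap, so +942 days → 27 November 2002.
  Examination Delay Credit: +432 days → 2 February 2004.
  Response Delay Deduction: −285 days → 23 April 2003.
Terminal disclaimer: SV-11125 expires on the earlier of 31 December 2002 and 23 April 2003.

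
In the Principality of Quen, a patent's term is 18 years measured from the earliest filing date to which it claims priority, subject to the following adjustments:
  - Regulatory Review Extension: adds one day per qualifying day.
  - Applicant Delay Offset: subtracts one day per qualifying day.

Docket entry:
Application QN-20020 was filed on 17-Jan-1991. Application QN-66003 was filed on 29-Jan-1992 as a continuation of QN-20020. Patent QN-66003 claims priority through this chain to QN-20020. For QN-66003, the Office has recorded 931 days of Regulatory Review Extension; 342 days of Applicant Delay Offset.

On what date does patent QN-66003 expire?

2010-08-29

Earliest priority filing: 17 January 1991.
Base term: 17 January 1991 + 18 years → 17 January 2009.
Regulatory Review Extension: +931 days → 6 August 2011.
Applicant Delay Offset: −342 days → 29 August 2010.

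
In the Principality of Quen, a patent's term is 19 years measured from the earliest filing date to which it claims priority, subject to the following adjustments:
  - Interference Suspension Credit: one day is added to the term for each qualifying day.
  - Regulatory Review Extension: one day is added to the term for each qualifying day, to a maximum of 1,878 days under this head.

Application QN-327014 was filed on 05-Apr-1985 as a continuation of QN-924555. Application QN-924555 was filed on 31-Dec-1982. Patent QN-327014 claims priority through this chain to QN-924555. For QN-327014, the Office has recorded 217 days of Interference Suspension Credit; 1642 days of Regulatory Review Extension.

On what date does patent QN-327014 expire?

February 2, 2007

Earliest priority filing: 31 December 1982.
Base term: 31 December 1982 + 19 years → 31 December 2001.
Interference Suspension Credit: +217 days → 5 August 2002.
Regulatory Review Extension: 1642 days (within the 1878-day cap) → +1642 days → 2 February 2007.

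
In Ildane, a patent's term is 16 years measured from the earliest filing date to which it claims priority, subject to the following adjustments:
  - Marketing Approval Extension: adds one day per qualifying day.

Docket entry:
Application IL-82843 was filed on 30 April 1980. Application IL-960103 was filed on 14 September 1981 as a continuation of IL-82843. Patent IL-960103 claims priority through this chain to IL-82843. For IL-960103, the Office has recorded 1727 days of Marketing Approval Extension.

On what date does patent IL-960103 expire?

Earliest priority filing: 30 April 1980.
Base term: 30 April 1980 + 16 years → 30 April 1996.
Marketing Approval Extension: +1727 days → 21 January 2001.

2001-01-21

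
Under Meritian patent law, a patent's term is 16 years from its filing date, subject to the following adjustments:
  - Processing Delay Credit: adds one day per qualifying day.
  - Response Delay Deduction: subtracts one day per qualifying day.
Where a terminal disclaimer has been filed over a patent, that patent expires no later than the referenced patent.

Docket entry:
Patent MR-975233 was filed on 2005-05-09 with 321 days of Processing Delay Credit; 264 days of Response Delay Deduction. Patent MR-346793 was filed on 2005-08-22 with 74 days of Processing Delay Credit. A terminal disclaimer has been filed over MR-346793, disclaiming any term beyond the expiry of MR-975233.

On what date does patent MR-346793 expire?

Natural term of MR-346793:
  Base: filing + 16 years → 22 August 2021.
  Processing Delay Credit: +74 days → 4 November 2021.
Expiry of referenced patent MR-975233:
  Base: filing + 16 years → 9 May 2021.
  Processing Delay Credit: +321 days → 26 March 2022.
  Response Delay Deduction: −264 days → 5 July 2021.
Terminal disclaimer: MR-346793 expires on the earlier of 4 November 2021 and 5 July 2021.

July 5, 2021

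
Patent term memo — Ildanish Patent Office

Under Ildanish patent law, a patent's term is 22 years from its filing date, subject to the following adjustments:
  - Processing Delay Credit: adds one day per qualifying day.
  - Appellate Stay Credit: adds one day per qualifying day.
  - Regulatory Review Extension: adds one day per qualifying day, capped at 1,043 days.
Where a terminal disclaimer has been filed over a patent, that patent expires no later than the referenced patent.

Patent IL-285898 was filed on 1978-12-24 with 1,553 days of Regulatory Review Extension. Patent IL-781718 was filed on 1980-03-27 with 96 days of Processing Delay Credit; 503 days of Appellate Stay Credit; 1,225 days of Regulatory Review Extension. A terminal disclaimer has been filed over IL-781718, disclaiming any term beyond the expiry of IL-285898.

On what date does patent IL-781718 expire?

2003-11-02

Natural term of IL-781718:
  Base: filing + 22 years → 27 March 2002.
  Processing Delay Credit: +96 days → 1 July 2002.
  Appellate Stay Credit: +503 days → 16 November 2003.
  Regulatory Review Extension: 1225 days claimed exceeds the 1043-day cap, so +1043 days → 24 September 2006.
Expiry of referenced patent IL-285898:
  Base: filing + 22 years → 24 December 2000.
  Regulatory Review Extension: 1553 days claimed exceeds the 1043-day cap, so +1043 days → 2 November 2003.
Terminal disclaimer: IL-781718 expires on the earlier of 24 September 2006 and 2 November 2003.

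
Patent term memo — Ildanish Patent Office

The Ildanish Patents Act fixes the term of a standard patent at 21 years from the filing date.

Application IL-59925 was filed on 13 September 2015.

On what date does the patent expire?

September 13, 2036

Filing date + 21 years → 13 September 2036.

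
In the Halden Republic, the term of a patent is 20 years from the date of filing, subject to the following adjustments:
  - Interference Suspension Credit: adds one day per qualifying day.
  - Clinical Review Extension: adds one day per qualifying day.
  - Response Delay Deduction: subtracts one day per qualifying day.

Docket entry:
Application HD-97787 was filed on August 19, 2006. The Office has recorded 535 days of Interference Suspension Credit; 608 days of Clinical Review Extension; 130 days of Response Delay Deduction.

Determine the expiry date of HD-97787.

Base term: filing date + 20 years → 19 August 2026.
Interference Suspension Credit: +535 days → 5 February 2028.
Clinical Review Extension: +608 days → 5 October 2029.
Response Delay Deduction: −130 days → 28 May 2029.

2029-05-28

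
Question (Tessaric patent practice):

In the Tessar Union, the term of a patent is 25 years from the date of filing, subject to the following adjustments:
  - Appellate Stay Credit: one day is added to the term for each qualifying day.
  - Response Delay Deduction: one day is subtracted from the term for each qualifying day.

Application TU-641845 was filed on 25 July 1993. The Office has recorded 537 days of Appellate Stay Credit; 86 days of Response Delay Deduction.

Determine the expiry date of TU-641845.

2019-10-19

Base term: filing date + 25 years → 25 July 2018.
Appellate Stay Credit: +537 days → 13 January 2020.
Response Delay Deduction: −86 days → 19 October 2019.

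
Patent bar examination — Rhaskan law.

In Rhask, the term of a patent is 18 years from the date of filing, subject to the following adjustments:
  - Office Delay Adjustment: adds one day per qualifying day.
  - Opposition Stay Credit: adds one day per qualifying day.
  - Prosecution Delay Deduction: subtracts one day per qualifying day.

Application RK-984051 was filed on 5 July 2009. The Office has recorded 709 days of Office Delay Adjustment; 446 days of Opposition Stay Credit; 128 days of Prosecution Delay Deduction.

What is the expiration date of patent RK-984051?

Base term: filing date + 18 years → 5 July 2027.
Office Delay Adjustment: +709 days → 13 June 2029.
Opposition Stay Credit: +446 days → 2 September 2030.
Prosecution Delay Deduction: −128 days → 27 April 2030.

2030-04-27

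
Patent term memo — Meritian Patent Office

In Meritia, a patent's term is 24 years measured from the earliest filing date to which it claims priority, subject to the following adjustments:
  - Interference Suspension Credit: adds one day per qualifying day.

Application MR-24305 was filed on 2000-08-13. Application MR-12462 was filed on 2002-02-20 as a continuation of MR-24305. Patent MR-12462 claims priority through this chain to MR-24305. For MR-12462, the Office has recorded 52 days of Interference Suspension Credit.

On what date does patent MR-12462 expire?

Earliest priority filing: 13 August 2000.
Base term: 13 August 2000 + 24 years → 13 August 2024.
Interference Suspension Credit: +52 days → 4 October 2024.

2024-10-04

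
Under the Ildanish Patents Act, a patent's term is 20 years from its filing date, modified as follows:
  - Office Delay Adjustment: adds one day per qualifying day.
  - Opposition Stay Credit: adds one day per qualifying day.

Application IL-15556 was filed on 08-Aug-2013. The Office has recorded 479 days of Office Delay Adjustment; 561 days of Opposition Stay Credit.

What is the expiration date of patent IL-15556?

Base term: filing date + 20 years → 8 August 2033.
Office Delay Adjustment: +479 days → 30 November 2034.
Opposition Stay Credit: +561 days → 13 June 2036.

2036-06-13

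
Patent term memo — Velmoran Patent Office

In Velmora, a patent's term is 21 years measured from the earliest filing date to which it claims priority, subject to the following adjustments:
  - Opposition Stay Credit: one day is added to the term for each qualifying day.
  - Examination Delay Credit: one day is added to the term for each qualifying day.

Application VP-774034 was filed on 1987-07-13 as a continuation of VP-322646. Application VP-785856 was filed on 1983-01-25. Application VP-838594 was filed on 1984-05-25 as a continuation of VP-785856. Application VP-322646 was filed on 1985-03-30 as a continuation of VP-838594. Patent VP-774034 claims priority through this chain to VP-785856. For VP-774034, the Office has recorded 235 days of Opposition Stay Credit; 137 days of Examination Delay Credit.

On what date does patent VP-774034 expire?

January 31, 2005

Earliest priority filing: 25 January 1983.
Base term: 25 January 1983 + 21 years → 25 January 2004.
Opposition Stay Credit: +235 days → 16 September 2004.
Examination Delay Credit: +137 days → 31 January 2005.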